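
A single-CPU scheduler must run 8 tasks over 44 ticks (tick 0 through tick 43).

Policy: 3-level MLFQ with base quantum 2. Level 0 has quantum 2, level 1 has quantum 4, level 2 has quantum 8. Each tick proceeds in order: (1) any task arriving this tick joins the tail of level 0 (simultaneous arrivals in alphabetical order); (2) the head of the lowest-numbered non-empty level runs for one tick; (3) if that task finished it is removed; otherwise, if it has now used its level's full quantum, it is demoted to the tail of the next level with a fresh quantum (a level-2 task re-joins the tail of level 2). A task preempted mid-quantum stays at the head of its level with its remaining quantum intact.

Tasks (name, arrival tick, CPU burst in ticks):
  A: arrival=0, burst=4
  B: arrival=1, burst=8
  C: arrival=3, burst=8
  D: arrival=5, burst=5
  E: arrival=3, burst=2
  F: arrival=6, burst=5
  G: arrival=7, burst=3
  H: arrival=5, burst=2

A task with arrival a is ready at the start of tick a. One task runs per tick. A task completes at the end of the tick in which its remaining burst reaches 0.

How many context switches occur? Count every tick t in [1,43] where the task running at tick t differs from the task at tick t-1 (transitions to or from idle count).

t=0: L0/L1/L2 = A/-/- → run A
t=1: L0/L1/L2 = AB/-/- → run A
t=2: L0/L1/L2 = B/A/- → run B
t=3: L0/L1/L2 = BCE/A/- → run B
t=4: L0/L1/L2 = CE/AB/- → run C
t=5: L0/L1/L2 = CEDH/AB/- → run C
t=6: L0/L1/L2 = EDHF/ABC/- → run E
t=7: L0/L1/L2 = EDHFG/ABC/- → run E
t=8: L0/L1/L2 = DHFG/ABC/- → run D
t=9: L0/L1/L2 = DHFG/ABC/- → run D
t=10: L0/L1/L2 = HFG/ABCD/- → run H
t=11: L0/L1/L2 = HFG/ABCD/- → run H
t=12: L0/L1/L2 = FG/ABCD/- → run F
t=13: L0/L1/L2 = FG/ABCD/- → run F
t=14: L0/L1/L2 = G/ABCDF/- → run G
t=15: L0/L1/L2 = G/ABCDF/- → run G
t=16: L0/L1/L2 = -/ABCDFG/- → run A
t=17: L0/L1/L2 = -/ABCDFG/- → run A
t=18: L0/L1/L2 = -/BCDFG/- → run B
t=19: L0/L1/L2 = -/BCDFG/- → run B
t=20: L0/L1/L2 = -/BCDFG/- → run B
t=21: L0/L1/L2 = -/BCDFG/- → run B
t=22: L0/L1/L2 = -/CDFG/B → run C
t=23: L0/L1/L2 = -/CDFG/B → run C
t=24: L0/L1/L2 = -/CDFG/B → run C
t=25: L0/L1/L2 = -/CDFG/B → run C
t=26: L0/L1/L2 = -/DFG/BC → run D
t=27: L0/L1/L2 = -/DFG/BC → run D
t=28: L0/L1/L2 = -/DFG/BC → run D
t=29: L0/L1/L2 = -/FG/BC → run F
t=30: L0/L1/L2 = -/FG/BC → run F
t=31: L0/L1/L2 = -/FG/BC → run F
t=32: L0/L1/L2 = -/G/BC → run G
t=33: L0/L1/L2 = -/-/BC → run B
t=34: L0/L1/L2 = -/-/BC → run B
t=35: L0/L1/L2 = -/-/C → run C
t=36: L0/L1/L2 = -/-/C → run C
t=37: (idle)
t=38: (idle)
t=39: (idle)
t=40: (idle)
t=41: (idle)
t=42: (idle)
t=43: (idle)

context switches = 16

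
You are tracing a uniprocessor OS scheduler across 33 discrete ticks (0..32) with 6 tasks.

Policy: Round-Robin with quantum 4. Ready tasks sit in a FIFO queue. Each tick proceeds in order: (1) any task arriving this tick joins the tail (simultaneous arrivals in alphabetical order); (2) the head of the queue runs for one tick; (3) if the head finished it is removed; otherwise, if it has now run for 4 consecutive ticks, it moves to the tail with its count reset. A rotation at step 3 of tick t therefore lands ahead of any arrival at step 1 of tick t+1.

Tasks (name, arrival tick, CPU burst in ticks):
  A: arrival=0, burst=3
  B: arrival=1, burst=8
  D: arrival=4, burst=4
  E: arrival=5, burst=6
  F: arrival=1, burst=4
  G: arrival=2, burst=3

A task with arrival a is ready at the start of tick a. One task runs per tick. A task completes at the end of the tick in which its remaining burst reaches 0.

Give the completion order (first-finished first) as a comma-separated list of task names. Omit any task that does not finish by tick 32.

completion order = A, F, G, D, B, E

t=0: queue=[A] q_used=0 → run A
t=1: queue=[A,B,F] q_used=1 → run A
t=2: queue=[A,B,F,G] q_used=2 → run A
t=3: queue=[B,F,G] q_used=0 → run B
t=4: queue=[B,F,G,D] q_used=1 → run B
t=5: queue=[B,F,G,D,E] q_used=2 → run B
t=6: queue=[B,F,G,D,E] q_used=3 → run B
t=7: queue=[F,G,D,E,B] q_used=0 → run F
t=8: queue=[F,G,D,E,B] q_used=1 → run F
t=9: queue=[F,G,D,E,B] q_used=2 → run F
t=10: queue=[F,G,D,E,B] q_used=3 → run F
t=11: queue=[G,D,E,B] q_used=0 → run G
t=12: queue=[G,D,E,B] q_used=1 → run G
t=13: queue=[G,D,E,B] q_used=2 → run G
t=14: queue=[D,E,B] q_used=0 → run D
t=15: queue=[D,E,B] q_used=1 → run D
t=16: queue=[D,E,B] q_used=2 → run D
t=17: queue=[D,E,B] q_used=3 → run D
t=18: queue=[E,B] q_used=0 → run E
t=19: queue=[E,B] q_used=1 → run E
t=20: queue=[E,B] q_used=2 → run E
t=21: queue=[E,B] q_used=3 → run E
t=22: queue=[B,E] q_used=0 → run B
t=23: queue=[B,E] q_used=1 → run B
t=24: queue=[B,E] q_used=2 → run B
t=25: queue=[B,E] q_used=3 → run B
t=26: queue=[E] q_used=0 → run E
t=27: queue=[E] q_used=1 → run E
t=28: (idle)
t=29: (idle)
t=30: (idle)
t=31: (idle)
t=32: (idle)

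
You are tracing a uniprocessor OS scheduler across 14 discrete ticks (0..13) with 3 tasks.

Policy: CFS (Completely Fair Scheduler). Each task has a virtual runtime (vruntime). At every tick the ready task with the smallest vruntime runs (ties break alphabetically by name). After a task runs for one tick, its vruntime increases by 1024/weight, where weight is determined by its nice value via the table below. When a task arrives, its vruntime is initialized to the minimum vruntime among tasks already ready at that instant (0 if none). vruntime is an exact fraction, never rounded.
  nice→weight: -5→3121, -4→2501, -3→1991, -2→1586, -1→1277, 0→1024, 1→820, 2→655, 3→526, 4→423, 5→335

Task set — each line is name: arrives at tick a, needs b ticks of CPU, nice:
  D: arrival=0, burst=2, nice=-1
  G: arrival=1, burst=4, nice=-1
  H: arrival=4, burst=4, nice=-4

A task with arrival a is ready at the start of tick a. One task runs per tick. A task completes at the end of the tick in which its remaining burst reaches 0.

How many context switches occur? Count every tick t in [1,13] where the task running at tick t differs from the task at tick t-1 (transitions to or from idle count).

context switches = 5

t=0: vr[D=0] → run D
t=1: vr[D=1024/1277 G=1024/1277] → run D
t=2: vr[G=1024/1277] → run G
t=3: vr[G=2048/1277] → run G
t=4: vr[G=3072/1277 H=3072/1277] → run G
t=5: vr[G=4096/1277 H=3072/1277] → run H
t=6: vr[G=4096/1277 H=8990720/3193777] → run H
t=7: vr[G=4096/1277 H=10298368/3193777] → run G
t=8: vr[H=10298368/3193777] → run H
t=9: vr[H=11606016/3193777] → run H
t=10: (idle)
t=11: (idle)
t=12: (idle)
t=13: (idle)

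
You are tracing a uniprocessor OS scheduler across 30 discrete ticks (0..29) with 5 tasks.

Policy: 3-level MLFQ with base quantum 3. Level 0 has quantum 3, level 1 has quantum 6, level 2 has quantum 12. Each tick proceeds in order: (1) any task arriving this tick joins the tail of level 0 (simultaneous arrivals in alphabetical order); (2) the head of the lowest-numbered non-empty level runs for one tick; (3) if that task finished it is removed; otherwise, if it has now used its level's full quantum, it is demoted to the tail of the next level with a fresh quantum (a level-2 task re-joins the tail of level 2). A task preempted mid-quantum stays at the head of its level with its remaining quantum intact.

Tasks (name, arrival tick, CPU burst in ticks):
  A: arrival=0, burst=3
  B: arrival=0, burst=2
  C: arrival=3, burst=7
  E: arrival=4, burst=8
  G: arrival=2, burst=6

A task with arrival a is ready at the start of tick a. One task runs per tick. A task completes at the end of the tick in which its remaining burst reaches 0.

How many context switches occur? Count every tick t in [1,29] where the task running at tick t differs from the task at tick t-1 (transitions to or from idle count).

t=0: L0/L1/L2 = AB/-/- → run A
t=1: L0/L1/L2 = AB/-/- → run A
t=2: L0/L1/L2 = ABG/-/- → run A
t=3: L0/L1/L2 = BGC/-/- → run B
t=4: L0/L1/L2 = BGCE/-/- → run B
t=5: L0/L1/L2 = GCE/-/- → run G
t=6: L0/L1/L2 = GCE/-/- → run G
t=7: L0/L1/L2 = GCE/-/- → run G
t=8: L0/L1/L2 = CE/G/- → run C
t=9: L0/L1/L2 = CE/G/- → run C
t=10: L0/L1/L2 = CE/G/- → run C
t=11: L0/L1/L2 = E/GC/- → run E
t=12: L0/L1/L2 = E/GC/- → run E
t=13: L0/L1/L2 = E/GC/- → run E
t=14: L0/L1/L2 = -/GCE/- → run G
t=15: L0/L1/L2 = -/GCE/- → run G
t=16: L0/L1/L2 = -/GCE/- → run G
t=17: L0/L1/L2 = -/CE/- → run C
t=18: L0/L1/L2 = -/CE/- → run C
t=19: L0/L1/L2 = -/CE/- → run C
t=20: L0/L1/L2 = -/CE/- → run C
t=21: L0/L1/L2 = -/E/- → run E
t=22: L0/L1/L2 = -/E/- → run E
t=23: L0/L1/L2 = -/E/- → run E
t=24: L0/L1/L2 = -/E/- → run E
t=25: L0/L1/L2 = -/E/- → run E
t=26: (idle)
t=27: (idle)
t=28: (idle)
t=29: (idle)

context switches = 8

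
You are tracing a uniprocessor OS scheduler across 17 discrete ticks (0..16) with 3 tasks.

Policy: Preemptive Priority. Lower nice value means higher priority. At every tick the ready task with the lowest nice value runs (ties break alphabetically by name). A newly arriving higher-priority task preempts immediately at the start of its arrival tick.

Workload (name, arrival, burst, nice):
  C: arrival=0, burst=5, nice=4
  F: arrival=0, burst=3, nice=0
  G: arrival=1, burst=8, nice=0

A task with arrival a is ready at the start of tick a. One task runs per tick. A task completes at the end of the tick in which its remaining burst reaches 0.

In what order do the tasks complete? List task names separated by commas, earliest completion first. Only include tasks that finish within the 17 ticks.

t=0: ready={C,F} → run F
t=1: ready={C,F,G} → run F
t=2: ready={C,F,G} → run F
t=3: ready={C,G} → run G
t=4: ready={C,G} → run G
t=5: ready={C,G} → run G
t=6: ready={C,G} → run G
t=7: ready={C,G} → run G
t=8: ready={C,G} → run G
t=9: ready={C,G} → run G
t=10: ready={C,G} → run G
t=11: ready={C} → run C
t=12: ready={C} → run C
t=13: ready={C} → run C
t=14: ready={C} → run C
t=15: ready={C} → run C
t=16: (idle)

completion order = F, G, C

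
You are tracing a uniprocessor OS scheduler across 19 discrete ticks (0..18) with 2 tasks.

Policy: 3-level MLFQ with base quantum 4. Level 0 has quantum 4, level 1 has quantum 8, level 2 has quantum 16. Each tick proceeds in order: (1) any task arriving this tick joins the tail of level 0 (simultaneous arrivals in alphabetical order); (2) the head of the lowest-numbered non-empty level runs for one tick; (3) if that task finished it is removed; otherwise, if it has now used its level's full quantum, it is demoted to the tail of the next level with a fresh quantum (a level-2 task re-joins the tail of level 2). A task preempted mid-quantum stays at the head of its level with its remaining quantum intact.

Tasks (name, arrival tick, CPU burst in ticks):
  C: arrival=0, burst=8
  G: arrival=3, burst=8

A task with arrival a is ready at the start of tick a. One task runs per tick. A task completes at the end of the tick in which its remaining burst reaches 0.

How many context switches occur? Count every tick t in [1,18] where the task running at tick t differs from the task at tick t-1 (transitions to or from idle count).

context switches = 4

t=0: L0/L1/L2 = C/-/- → run C
t=1: L0/L1/L2 = C/-/- → run C
t=2: L0/L1/L2 = C/-/- → run C
t=3: L0/L1/L2 = CG/-/- → run C
t=4: L0/L1/L2 = G/C/- → run G
t=5: L0/L1/L2 = G/C/- → run G
t=6: L0/L1/L2 = G/C/- → run G
t=7: L0/L1/L2 = G/C/- → run G
t=8: L0/L1/L2 = -/CG/- → run C
t=9: L0/L1/L2 = -/CG/- → run C
t=10: L0/L1/L2 = -/CG/- → run C
t=11: L0/L1/L2 = -/CG/- → run C
t=12: L0/L1/L2 = -/G/- → run G
t=13: L0/L1/L2 = -/G/- → run G
t=14: L0/L1/L2 = -/G/- → run G
t=15: L0/L1/L2 = -/G/- → run G
t=16: (idle)
t=17: (idle)
t=18: (idle)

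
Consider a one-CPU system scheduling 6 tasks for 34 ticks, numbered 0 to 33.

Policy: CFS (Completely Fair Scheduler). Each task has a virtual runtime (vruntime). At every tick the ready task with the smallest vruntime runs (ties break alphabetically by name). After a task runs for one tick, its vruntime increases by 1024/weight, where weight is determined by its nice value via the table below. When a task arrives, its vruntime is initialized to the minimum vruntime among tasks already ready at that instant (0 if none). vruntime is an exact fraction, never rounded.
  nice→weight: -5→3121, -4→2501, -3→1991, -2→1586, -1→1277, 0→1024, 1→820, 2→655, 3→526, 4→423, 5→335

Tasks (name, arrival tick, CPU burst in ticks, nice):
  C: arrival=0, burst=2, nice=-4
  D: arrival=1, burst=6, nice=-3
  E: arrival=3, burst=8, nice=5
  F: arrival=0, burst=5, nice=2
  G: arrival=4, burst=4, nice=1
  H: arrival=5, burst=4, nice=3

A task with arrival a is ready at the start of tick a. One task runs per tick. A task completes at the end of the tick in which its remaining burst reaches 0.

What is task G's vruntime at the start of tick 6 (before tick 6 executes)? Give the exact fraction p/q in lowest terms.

t=0: vr[C=0 F=0] → run C
t=1: vr[C=1024/2501 D=0 F=0] → run D
t=2: vr[C=1024/2501 D=1024/1991 F=0] → run F
t=3: vr[C=1024/2501 D=1024/1991 E=1024/2501 F=1024/655] → run C
t=4: vr[D=1024/1991 E=1024/2501 F=1024/655 G=1024/2501] → run E
t=5: vr[D=1024/1991 E=2904064/837835 F=1024/655 G=1024/2501 H=1024/2501] → run G
t=6: vr[D=1024/1991 E=2904064/837835 F=1024/655 G=20736/12505 H=1024/2501] → run H
t=7: vr[D=1024/1991 E=2904064/837835 F=1024/655 G=20736/12505 H=1549824/657763] → run D
t=8: vr[D=2048/1991 E=2904064/837835 F=1024/655 G=20736/12505 H=1549824/657763] → run D
t=9: vr[D=3072/1991 E=2904064/837835 F=1024/655 G=20736/12505 H=1549824/657763] → run D
t=10: vr[D=4096/1991 E=2904064/837835 F=1024/655 G=20736/12505 H=1549824/657763] → run F
t=11: vr[D=4096/1991 E=2904064/837835 F=2048/655 G=20736/12505 H=1549824/657763] → run G
t=12: vr[D=4096/1991 E=2904064/837835 F=2048/655 G=36352/12505 H=1549824/657763] → run D
t=13: vr[D=5120/1991 E=2904064/837835 F=2048/655 G=36352/12505 H=1549824/657763] → run H
t=14: vr[D=5120/1991 E=2904064/837835 F=2048/655 G=36352/12505 H=2830336/657763] → run D
t=15: vr[E=2904064/837835 F=2048/655 G=36352/12505 H=2830336/657763] → run G
t=16: vr[E=2904064/837835 F=2048/655 G=51968/12505 H=2830336/657763] → run F
t=17: vr[E=2904064/837835 F=3072/655 G=51968/12505 H=2830336/657763] → run E
t=18: vr[E=5465088/837835 F=3072/655 G=51968/12505 H=2830336/657763] → run G
t=19: vr[E=5465088/837835 F=3072/655 H=2830336/657763] → run H
t=20: vr[E=5465088/837835 F=3072/655 H=4110848/657763] → run F
t=21: vr[E=5465088/837835 F=4096/655 H=4110848/657763] → run H
t=22: vr[E=5465088/837835 F=4096/655] → run F
t=23: vr[E=5465088/837835] → run E
t=24: vr[E=8026112/837835] → run E
t=25: vr[E=10587136/837835] → run E
t=26: vr[E=2629632/167567] → run E
t=27: vr[E=15709184/837835] → run E
t=28: vr[E=18270208/837835] → run E
t=29: (idle)
t=30: (idle)
t=31: (idle)
t=32: (idle)
t=33: (idle)

vruntime(G, start of tick 6) = 20736/12505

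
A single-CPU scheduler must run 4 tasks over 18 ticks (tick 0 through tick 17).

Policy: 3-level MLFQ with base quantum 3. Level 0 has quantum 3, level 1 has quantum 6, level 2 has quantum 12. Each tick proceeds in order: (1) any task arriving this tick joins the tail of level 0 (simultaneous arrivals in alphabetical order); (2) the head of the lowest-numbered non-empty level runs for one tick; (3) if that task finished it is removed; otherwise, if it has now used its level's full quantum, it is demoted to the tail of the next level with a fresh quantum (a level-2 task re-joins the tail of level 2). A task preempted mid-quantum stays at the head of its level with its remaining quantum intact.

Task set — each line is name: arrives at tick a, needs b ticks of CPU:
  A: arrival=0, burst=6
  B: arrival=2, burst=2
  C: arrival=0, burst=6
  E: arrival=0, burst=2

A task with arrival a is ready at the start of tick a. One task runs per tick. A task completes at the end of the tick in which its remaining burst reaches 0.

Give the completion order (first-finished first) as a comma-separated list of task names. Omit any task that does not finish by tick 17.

completion order = E, B, A, C

t=0: L0/L1/L2 = ACE/-/- → run A
t=1: L0/L1/L2 = ACE/-/- → run A
t=2: L0/L1/L2 = ACEB/-/- → run A
t=3: L0/L1/L2 = CEB/A/- → run C
t=4: L0/L1/L2 = CEB/A/- → run C
t=5: L0/L1/L2 = CEB/A/- → run C
t=6: L0/L1/L2 = EB/AC/- → run E
t=7: L0/L1/L2 = EB/AC/- → run E
t=8: L0/L1/L2 = B/AC/- → run B
t=9: L0/L1/L2 = B/AC/- → run B
t=10: L0/L1/L2 = -/AC/- → run A
t=11: L0/L1/L2 = -/AC/- → run A
t=12: L0/L1/L2 = -/AC/- → run A
t=13: L0/L1/L2 = -/C/- → run C
t=14: L0/L1/L2 = -/C/- → run C
t=15: L0/L1/L2 = -/C/- → run C
t=16: (idle)
t=17: (idle)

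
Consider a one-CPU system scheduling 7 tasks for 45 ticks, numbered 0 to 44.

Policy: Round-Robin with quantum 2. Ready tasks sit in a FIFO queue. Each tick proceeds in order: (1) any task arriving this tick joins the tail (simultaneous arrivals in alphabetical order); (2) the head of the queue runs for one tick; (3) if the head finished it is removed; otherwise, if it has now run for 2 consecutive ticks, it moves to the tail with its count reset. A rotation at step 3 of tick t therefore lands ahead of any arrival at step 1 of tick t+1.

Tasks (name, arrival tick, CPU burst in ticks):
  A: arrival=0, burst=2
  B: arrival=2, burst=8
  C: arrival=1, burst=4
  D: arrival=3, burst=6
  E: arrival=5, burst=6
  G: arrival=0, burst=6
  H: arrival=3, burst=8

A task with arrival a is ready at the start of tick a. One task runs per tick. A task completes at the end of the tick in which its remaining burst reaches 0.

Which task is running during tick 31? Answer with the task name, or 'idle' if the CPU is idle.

running at tick 31 = D

t=0: queue=[A,G] q_used=0 → run A
t=1: queue=[A,G,C] q_used=1 → run A
t=2: queue=[G,C,B] q_used=0 → run G
t=3: queue=[G,C,B,D,H] q_used=1 → run G
t=4: queue=[C,B,D,H,G] q_used=0 → run C
t=5: queue=[C,B,D,H,G,E] q_used=1 → run C
t=6: queue=[B,D,H,G,E,C] q_used=0 → run B
t=7: queue=[B,D,H,G,E,C] q_used=1 → run B
t=8: queue=[D,H,G,E,C,B] q_used=0 → run D
t=9: queue=[D,H,G,E,C,B] q_used=1 → run D
t=10: queue=[H,G,E,C,B,D] q_used=0 → run H
t=11: queue=[H,G,E,C,B,D] q_used=1 → run H
t=12: queue=[G,E,C,B,D,H] q_used=0 → run G
t=13: queue=[G,E,C,B,D,H] q_used=1 → run G
t=14: queue=[E,C,B,D,H,G] q_used=0 → run E
t=15: queue=[E,C,B,D,H,G] q_used=1 → run E
t=16: queue=[C,B,D,H,G,E] q_used=0 → run C
t=17: queue=[C,B,D,H,G,E] q_used=1 → run C
t=18: queue=[B,D,H,G,E] q_used=0 → run B
t=19: queue=[B,D,H,G,E] q_used=1 → run B
t=20: queue=[D,H,G,E,B] q_used=0 → run D
t=21: queue=[D,H,G,E,B] q_used=1 → run D
t=22: queue=[H,G,E,B,D] q_used=0 → run H
t=23: queue=[H,G,E,B,D] q_used=1 → run H
t=24: queue=[G,E,B,D,H] q_used=0 → run G
t=25: queue=[G,E,B,D,H] q_used=1 → run G
t=26: queue=[E,B,D,H] q_used=0 → run E
t=27: queue=[E,B,D,H] q_used=1 → run E
t=28: queue=[B,D,H,E] q_used=0 → run B
t=29: queue=[B,D,H,E] q_used=1 → run B
t=30: queue=[D,H,E,B] q_used=0 → run D
t=31: queue=[D,H,E,B] q_used=1 → run D
t=32: queue=[H,E,B] q_used=0 → run H
t=33: queue=[H,E,B] q_used=1 → run H
t=34: queue=[E,B,H] q_used=0 → run E
t=35: queue=[E,B,H] q_used=1 → run E
t=36: queue=[B,H] q_used=0 → run B
t=37: queue=[B,H] q_used=1 → run B
t=38: queue=[H] q_used=0 → run H
t=39: queue=[H] q_used=1 → run H
t=40: (idle)
t=41: (idle)
t=42: (idle)
t=43: (idle)
t=44: (idle)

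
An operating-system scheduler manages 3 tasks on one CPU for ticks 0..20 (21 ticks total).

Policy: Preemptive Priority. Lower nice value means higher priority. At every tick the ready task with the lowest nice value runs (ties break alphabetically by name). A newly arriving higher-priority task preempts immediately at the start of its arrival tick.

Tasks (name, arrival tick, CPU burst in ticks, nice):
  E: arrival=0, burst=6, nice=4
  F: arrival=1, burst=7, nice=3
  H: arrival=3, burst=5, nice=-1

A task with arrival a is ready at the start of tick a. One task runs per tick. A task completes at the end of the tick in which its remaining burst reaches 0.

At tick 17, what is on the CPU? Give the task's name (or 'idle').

running at tick 17 = E

t=0: ready={E} → run E
t=1: ready={E,F} → run F
t=2: ready={E,F} → run F
t=3: ready={E,F,H} → run H
t=4: ready={E,F,H} → run H
t=5: ready={E,F,H} → run H
t=6: ready={E,F,H} → run H
t=7: ready={E,F,H} → run H
t=8: ready={E,F} → run F
t=9: ready={E,F} → run F
t=10: ready={E,F} → run F
t=11: ready={E,F} → run F
t=12: ready={E,F} → run F
t=13: ready={E} → run E
t=14: ready={E} → run E
t=15: ready={E} → run E
t=16: ready={E} → run E
t=17: ready={E} → run E
t=18: (idle)
t=19: (idle)
t=20: (idle)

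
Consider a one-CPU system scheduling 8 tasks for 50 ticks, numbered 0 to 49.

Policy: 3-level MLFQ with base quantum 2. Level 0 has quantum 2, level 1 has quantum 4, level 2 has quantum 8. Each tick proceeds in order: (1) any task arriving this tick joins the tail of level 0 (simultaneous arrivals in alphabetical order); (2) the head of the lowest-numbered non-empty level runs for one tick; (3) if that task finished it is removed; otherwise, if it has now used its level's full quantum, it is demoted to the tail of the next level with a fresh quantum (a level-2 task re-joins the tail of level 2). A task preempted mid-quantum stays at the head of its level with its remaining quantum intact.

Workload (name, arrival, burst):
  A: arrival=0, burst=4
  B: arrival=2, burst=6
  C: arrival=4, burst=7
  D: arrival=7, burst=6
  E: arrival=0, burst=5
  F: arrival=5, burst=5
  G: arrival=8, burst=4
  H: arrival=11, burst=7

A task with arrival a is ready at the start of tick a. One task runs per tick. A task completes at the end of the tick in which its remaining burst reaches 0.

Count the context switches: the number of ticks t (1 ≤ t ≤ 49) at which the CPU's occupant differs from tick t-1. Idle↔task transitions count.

t=0: L0/L1/L2 = AE/-/- → run A
t=1: L0/L1/L2 = AE/-/- → run A
t=2: L0/L1/L2 = EB/A/- → run E
t=3: L0/L1/L2 = EB/A/- → run E
t=4: L0/L1/L2 = BC/AE/- → run B
t=5: L0/L1/L2 = BCF/AE/- → run B
t=6: L0/L1/L2 = CF/AEB/- → run C
t=7: L0/L1/L2 = CFD/AEB/- → run C
t=8: L0/L1/L2 = FDG/AEBC/- → run F
t=9: L0/L1/L2 = FDG/AEBC/- → run F
t=10: L0/L1/L2 = DG/AEBCF/- → run D
t=11: L0/L1/L2 = DGH/AEBCF/- → run D
t=12: L0/L1/L2 = GH/AEBCFD/- → run G
t=13: L0/L1/L2 = GH/AEBCFD/- → run G
t=14: L0/L1/L2 = H/AEBCFDG/- → run H
t=15: L0/L1/L2 = H/AEBCFDG/- → run H
t=16: L0/L1/L2 = -/AEBCFDGH/- → run A
t=17: L0/L1/L2 = -/AEBCFDGH/- → run A
t=18: L0/L1/L2 = -/EBCFDGH/- → run E
t=19: L0/L1/L2 = -/EBCFDGH/- → run E
t=20: L0/L1/L2 = -/EBCFDGH/- → run E
t=21: L0/L1/L2 = -/BCFDGH/- → run B
t=22: L0/L1/L2 = -/BCFDGH/- → run B
t=23: L0/L1/L2 = -/BCFDGH/- → run B
t=24: L0/L1/L2 = -/BCFDGH/- → run B
t=25: L0/L1/L2 = -/CFDGH/- → run C
t=26: L0/L1/L2 = -/CFDGH/- → run C
t=27: L0/L1/L2 = -/CFDGH/- → run C
t=28: L0/L1/L2 = -/CFDGH/- → run C
t=29: L0/L1/L2 = -/FDGH/C → run F
t=30: L0/L1/L2 = -/FDGH/C → run F
t=31: L0/L1/L2 = -/FDGH/C → run F
t=32: L0/L1/L2 = -/DGH/C → run D
t=33: L0/L1/L2 = -/DGH/C → run D
t=34: L0/L1/L2 = -/DGH/C → run D
t=35: L0/L1/L2 = -/DGH/C → run D
t=36: L0/L1/L2 = -/GH/C → run G
t=37: L0/L1/L2 = -/GH/C → run G
t=38: L0/L1/L2 = -/H/C → run H
t=39: L0/L1/L2 = -/H/C → run H
t=40: L0/L1/L2 = -/H/C → run H
t=41: L0/L1/L2 = -/H/C → run H
t=42: L0/L1/L2 = -/-/CH → run C
t=43: L0/L1/L2 = -/-/H → run H
t=44: (idle)
t=45: (idle)
t=46: (idle)
t=47: (idle)
t=48: (idle)
t=49: (idle)

context switches = 18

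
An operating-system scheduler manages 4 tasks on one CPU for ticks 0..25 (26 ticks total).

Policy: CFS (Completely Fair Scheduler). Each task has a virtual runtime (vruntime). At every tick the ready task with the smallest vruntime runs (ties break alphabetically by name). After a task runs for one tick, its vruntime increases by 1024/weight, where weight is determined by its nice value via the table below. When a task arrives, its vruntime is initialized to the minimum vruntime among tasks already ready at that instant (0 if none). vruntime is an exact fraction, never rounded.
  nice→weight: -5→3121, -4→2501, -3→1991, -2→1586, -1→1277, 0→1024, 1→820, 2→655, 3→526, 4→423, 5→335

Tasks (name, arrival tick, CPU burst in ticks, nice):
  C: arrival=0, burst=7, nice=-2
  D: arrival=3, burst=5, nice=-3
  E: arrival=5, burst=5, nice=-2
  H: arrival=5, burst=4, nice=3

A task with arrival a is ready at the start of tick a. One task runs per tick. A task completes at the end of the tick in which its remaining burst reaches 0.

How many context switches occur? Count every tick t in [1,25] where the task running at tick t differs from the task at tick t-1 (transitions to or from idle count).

context switches = 16

t=0: vr[C=0] → run C
t=1: vr[C=512/793] → run C
t=2: vr[C=1024/793] → run C
t=3: vr[C=1536/793 D=1536/793] → run C
t=4: vr[C=2048/793 D=1536/793] → run D
t=5: vr[C=2048/793 D=3870208/1578863 E=3870208/1578863 H=3870208/1578863] → run D
t=6: vr[C=2048/793 D=4682240/1578863 E=3870208/1578863 H=3870208/1578863] → run E
t=7: vr[C=2048/793 D=4682240/1578863 E=4889600/1578863 H=3870208/1578863] → run H
t=8: vr[C=2048/793 D=4682240/1578863 E=4889600/1578863 H=1826242560/415240969] → run C
t=9: vr[C=2560/793 D=4682240/1578863 E=4889600/1578863 H=1826242560/415240969] → run D
t=10: vr[C=2560/793 D=5494272/1578863 E=4889600/1578863 H=1826242560/415240969] → run E
t=11: vr[C=2560/793 D=5494272/1578863 E=5908992/1578863 H=1826242560/415240969] → run C
t=12: vr[C=3072/793 D=5494272/1578863 E=5908992/1578863 H=1826242560/415240969] → run D
t=13: vr[C=3072/793 D=6306304/1578863 E=5908992/1578863 H=1826242560/415240969] → run E
t=14: vr[C=3072/793 D=6306304/1578863 E=6928384/1578863 H=1826242560/415240969] → run C
t=15: vr[D=6306304/1578863 E=6928384/1578863 H=1826242560/415240969] → run D
t=16: vr[E=6928384/1578863 H=1826242560/415240969] → run E
t=17: vr[E=7947776/1578863 H=1826242560/415240969] → run H
t=18: vr[E=7947776/1578863 H=2634620416/415240969] → run E
t=19: vr[H=2634620416/415240969] → run H
t=20: vr[H=3442998272/415240969] → run H
t=21: (idle)
t=22: (idle)
t=23: (idle)
t=24: (idle)
t=25: (idle)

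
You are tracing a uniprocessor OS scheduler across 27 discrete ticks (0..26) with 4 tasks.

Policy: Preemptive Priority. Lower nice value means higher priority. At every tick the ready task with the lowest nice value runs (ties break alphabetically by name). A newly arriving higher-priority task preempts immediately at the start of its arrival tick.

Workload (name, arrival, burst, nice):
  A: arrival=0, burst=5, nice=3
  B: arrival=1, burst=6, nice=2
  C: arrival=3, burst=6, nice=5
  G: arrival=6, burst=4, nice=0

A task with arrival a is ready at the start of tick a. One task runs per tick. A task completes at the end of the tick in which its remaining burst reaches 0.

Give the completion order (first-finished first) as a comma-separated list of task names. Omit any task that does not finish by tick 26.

completion order = G, B, A, C

t=0: ready={A} → run A
t=1: ready={A,B} → run B
t=2: ready={A,B} → run B
t=3: ready={A,B,C} → run B
t=4: ready={A,B,C} → run B
t=5: ready={A,B,C} → run B
t=6: ready={A,B,C,G} → run G
t=7: ready={A,B,C,G} → run G
t=8: ready={A,B,C,G} → run G
t=9: ready={A,B,C,G} → run G
t=10: ready={A,B,C} → run B
t=11: ready={A,C} → run A
t=12: ready={A,C} → run A
t=13: ready={A,C} → run A
t=14: ready={A,C} → run A
t=15: ready={C} → run C
t=16: ready={C} → run C
t=17: ready={C} → run C
t=18: ready={C} → run C
t=19: ready={C} → run C
t=20: ready={C} → run C
t=21: (idle)
t=22: (idle)
t=23: (idle)
t=24: (idle)
t=25: (idle)
t=26: (idle)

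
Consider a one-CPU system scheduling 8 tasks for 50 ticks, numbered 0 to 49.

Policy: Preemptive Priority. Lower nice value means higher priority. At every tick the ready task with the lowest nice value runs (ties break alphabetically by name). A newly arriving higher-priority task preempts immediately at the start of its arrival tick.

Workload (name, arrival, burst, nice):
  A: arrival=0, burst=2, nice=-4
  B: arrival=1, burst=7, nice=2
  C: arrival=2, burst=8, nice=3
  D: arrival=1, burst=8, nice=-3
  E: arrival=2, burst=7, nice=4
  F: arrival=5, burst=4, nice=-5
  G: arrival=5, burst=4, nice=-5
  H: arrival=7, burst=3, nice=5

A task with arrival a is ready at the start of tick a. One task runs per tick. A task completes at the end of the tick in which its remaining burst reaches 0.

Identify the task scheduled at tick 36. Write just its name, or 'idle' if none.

t=0: ready={A} → run A
t=1: ready={A,B,D} → run A
t=2: ready={B,C,D,E} → run D
t=3: ready={B,C,D,E} → run D
t=4: ready={B,C,D,E} → run D
t=5: ready={B,C,D,E,F,G} → run F
t=6: ready={B,C,D,E,F,G} → run F
t=7: ready={B,C,D,E,F,G,H} → run F
t=8: ready={B,C,D,E,F,G,H} → run F
t=9: ready={B,C,D,E,G,H} → run G
t=10: ready={B,C,D,E,G,H} → run G
t=11: ready={B,C,D,E,G,H} → run G
t=12: ready={B,C,D,E,G,H} → run G
t=13: ready={B,C,D,E,H} → run D
t=14: ready={B,C,D,E,H} → run D
t=15: ready={B,C,D,E,H} → run D
t=16: ready={B,C,D,E,H} → run D
t=17: ready={B,C,D,E,H} → run D
t=18: ready={B,C,E,H} → run B
t=19: ready={B,C,E,H} → run B
t=20: ready={B,C,E,H} → run B
t=21: ready={B,C,E,H} → run B
t=22: ready={B,C,E,H} → run B
t=23: ready={B,C,E,H} → run B
t=24: ready={B,C,E,H} → run B
t=25: ready={C,E,H} → run C
t=26: ready={C,E,H} → run C
t=27: ready={C,E,H} → run C
t=28: ready={C,E,H} → run C
t=29: ready={C,E,H} → run C
t=30: ready={C,E,H} → run C
t=31: ready={C,E,H} → run C
t=32: ready={C,E,H} → run C
t=33: ready={E,H} → run E
t=34: ready={E,H} → run E
t=35: ready={E,H} → run E
t=36: ready={E,H} → run E
t=37: ready={E,H} → run E
t=38: ready={E,H} → run E
t=39: ready={E,H} → run E
t=40: ready={H} → run H
t=41: ready={H} → run H
t=42: ready={H} → run H
t=43: (idle)
t=44: (idle)
t=45: (idle)
t=46: (idle)
t=47: (idle)
t=48: (idle)
t=49: (idle)

running at tick 36 = E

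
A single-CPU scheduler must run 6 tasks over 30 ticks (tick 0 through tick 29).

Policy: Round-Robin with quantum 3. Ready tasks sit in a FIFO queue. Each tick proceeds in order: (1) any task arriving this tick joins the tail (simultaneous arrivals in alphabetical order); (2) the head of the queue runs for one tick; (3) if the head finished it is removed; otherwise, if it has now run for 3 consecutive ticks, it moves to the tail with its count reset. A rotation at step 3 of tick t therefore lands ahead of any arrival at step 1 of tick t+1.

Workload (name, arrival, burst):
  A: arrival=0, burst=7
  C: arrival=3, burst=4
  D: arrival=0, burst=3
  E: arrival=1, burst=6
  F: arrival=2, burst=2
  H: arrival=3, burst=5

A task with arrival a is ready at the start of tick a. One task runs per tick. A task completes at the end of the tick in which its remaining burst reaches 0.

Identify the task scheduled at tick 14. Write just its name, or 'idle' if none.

t=0: queue=[A,D] q_used=0 → run A
t=1: queue=[A,D,E] q_used=1 → run A
t=2: queue=[A,D,E,F] q_used=2 → run A
t=3: queue=[D,E,F,A,C,H] q_used=0 → run D
t=4: queue=[D,E,F,A,C,H] q_used=1 → run D
t=5: queue=[D,E,F,A,C,H] q_used=2 → run D
t=6: queue=[E,F,A,C,H] q_used=0 → run E
t=7: queue=[E,F,A,C,H] q_used=1 → run E
t=8: queue=[E,F,A,C,H] q_used=2 → run E
t=9: queue=[F,A,C,H,E] q_used=0 → run F
t=10: queue=[F,A,C,H,E] q_used=1 → run F
t=11: queue=[A,C,H,E] q_used=0 → run A
t=12: queue=[A,C,H,E] q_used=1 → run A
t=13: queue=[A,C,H,E] q_used=2 → run A
t=14: queue=[C,H,E,A] q_used=0 → run C
t=15: queue=[C,H,E,A] q_used=1 → run C
t=16: queue=[C,H,E,A] q_used=2 → run C
t=17: queue=[H,E,A,C] q_used=0 → run H
t=18: queue=[H,E,A,C] q_used=1 → run H
t=19: queue=[H,E,A,C] q_used=2 → run H
t=20: queue=[E,A,C,H] q_used=0 → run E
t=21: queue=[E,A,C,H] q_used=1 → run E
t=22: queue=[E,A,C,H] q_used=2 → run E
t=23: queue=[A,C,H] q_used=0 → run A
t=24: queue=[C,H] q_used=0 → run C
t=25: queue=[H] q_used=0 → run H
t=26: queue=[H] q_used=1 → run H
t=27: (idle)
t=28: (idle)
t=29: (idle)

running at tick 14 = C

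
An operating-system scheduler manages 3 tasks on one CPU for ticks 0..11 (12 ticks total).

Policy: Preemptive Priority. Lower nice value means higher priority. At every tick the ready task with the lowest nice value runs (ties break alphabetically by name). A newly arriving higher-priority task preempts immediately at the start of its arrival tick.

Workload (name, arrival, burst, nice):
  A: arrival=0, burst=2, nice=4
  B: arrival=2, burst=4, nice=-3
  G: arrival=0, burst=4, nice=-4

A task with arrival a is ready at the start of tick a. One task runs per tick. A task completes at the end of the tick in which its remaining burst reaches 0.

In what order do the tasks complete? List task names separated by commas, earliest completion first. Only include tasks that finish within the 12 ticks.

completion order = G, B, A

t=0: ready={A,G} → run G
t=1: ready={A,G} → run G
t=2: ready={A,B,G} → run G
t=3: ready={A,B,G} → run G
t=4: ready={A,B} → run B
t=5: ready={A,B} → run B
t=6: ready={A,B} → run B
t=7: ready={A,B} → run B
t=8: ready={A} → run A
t=9: ready={A} → run A
t=10: (idle)
t=11: (idle)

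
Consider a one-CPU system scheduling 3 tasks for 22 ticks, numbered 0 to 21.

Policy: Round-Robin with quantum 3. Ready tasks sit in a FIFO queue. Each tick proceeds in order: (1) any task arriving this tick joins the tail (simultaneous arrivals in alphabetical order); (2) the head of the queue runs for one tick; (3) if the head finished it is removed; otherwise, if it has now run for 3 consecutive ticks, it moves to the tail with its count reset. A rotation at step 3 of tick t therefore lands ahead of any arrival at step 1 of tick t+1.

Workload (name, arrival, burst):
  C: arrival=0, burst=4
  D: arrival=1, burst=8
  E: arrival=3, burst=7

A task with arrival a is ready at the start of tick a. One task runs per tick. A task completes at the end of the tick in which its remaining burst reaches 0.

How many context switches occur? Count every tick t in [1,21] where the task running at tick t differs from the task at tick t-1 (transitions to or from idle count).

t=0: queue=[C] q_used=0 → run C
t=1: queue=[C,D] q_used=1 → run C
t=2: queue=[C,D] q_used=2 → run C
t=3: queue=[D,C,E] q_used=0 → run D
t=4: queue=[D,C,E] q_used=1 → run D
t=5: queue=[D,C,E] q_used=2 → run D
t=6: queue=[C,E,D] q_used=0 → run C
t=7: queue=[E,D] q_used=0 → run E
t=8: queue=[E,D] q_used=1 → run E
t=9: queue=[E,D] q_used=2 → run E
t=10: queue=[D,E] q_used=0 → run D
t=11: queue=[D,E] q_used=1 → run D
t=12: queue=[D,E] q_used=2 → run D
t=13: queue=[E,D] q_used=0 → run E
t=14: queue=[E,D] q_used=1 → run E
t=15: queue=[E,D] q_used=2 → run E
t=16: queue=[D,E] q_used=0 → run D
t=17: queue=[D,E] q_used=1 → run D
t=18: queue=[E] q_used=0 → run E
t=19: (idle)
t=20: (idle)
t=21: (idle)

context switches = 8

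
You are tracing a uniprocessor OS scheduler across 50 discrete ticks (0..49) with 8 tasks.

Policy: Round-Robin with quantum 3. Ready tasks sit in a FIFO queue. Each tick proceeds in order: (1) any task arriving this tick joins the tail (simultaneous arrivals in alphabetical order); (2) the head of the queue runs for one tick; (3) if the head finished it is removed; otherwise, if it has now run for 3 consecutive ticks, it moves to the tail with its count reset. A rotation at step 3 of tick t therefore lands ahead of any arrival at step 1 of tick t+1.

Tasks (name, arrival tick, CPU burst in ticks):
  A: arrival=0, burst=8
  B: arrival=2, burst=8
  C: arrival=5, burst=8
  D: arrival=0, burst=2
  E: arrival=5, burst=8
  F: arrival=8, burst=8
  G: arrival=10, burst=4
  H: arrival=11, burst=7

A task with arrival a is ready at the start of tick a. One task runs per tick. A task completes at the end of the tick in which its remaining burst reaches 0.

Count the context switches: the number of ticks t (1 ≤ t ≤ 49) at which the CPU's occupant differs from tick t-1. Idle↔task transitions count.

context switches = 18

t=0: queue=[A,D] q_used=0 → run A
t=1: queue=[A,D] q_used=1 → run A
t=2: queue=[A,D,B] q_used=2 → run A
t=3: queue=[D,B,A] q_used=0 → run D
t=4: queue=[D,B,A] q_used=1 → run D
t=5: queue=[B,A,C,E] q_used=0 → run B
t=6: queue=[B,A,C,E] q_used=1 → run B
t=7: queue=[B,A,C,E] q_used=2 → run B
t=8: queue=[A,C,E,B,F] q_used=0 → run A
t=9: queue=[A,C,E,B,F] q_used=1 → run A
t=10: queue=[A,C,E,B,F,G] q_used=2 → run A
t=11: queue=[C,E,B,F,G,A,H] q_used=0 → run C
t=12: queue=[C,E,B,F,G,A,H] q_used=1 → run C
t=13: queue=[C,E,B,F,G,A,H] q_used=2 → run C
t=14: queue=[E,B,F,G,A,H,C] q_used=0 → run E
t=15: queue=[E,B,F,G,A,H,C] q_used=1 → run E
t=16: queue=[E,B,F,G,A,H,C] q_used=2 → run E
t=17: queue=[B,F,G,A,H,C,E] q_used=0 → run B
t=18: queue=[B,F,G,A,H,C,E] q_used=1 → run B
t=19: queue=[B,F,G,A,H,C,E] q_used=2 → run B
t=20: queue=[F,G,A,H,C,E,B] q_used=0 → run F
t=21: queue=[F,G,A,H,C,E,B] q_used=1 → run F
t=22: queue=[F,G,A,H,C,E,B] q_used=2 → run F
t=23: queue=[G,A,H,C,E,B,F] q_used=0 → run G
t=24: queue=[G,A,H,C,E,B,F] q_used=1 → run G
t=25: queue=[G,A,H,C,E,B,F] q_used=2 → run G
t=26: queue=[A,H,C,E,B,F,G] q_used=0 → run A
t=27: queue=[A,H,C,E,B,F,G] q_used=1 → run A
t=28: queue=[H,C,E,B,F,G] q_used=0 → run H
t=29: queue=[H,C,E,B,F,G] q_used=1 → run H
t=30: queue=[H,C,E,B,F,G] q_used=2 → run H
t=31: queue=[C,E,B,F,G,H] q_used=0 → run C
t=32: queue=[C,E,B,F,G,H] q_used=1 → run C
t=33: queue=[C,E,B,F,G,H] q_used=2 → run C
t=34: queue=[E,B,F,G,H,C] q_used=0 → run E
t=35: queue=[E,B,F,G,H,C] q_used=1 → run E
t=36: queue=[E,B,F,G,H,C] q_used=2 → run E
t=37: queue=[B,F,G,H,C,E] q_used=0 → run B
t=38: queue=[B,F,G,H,C,E] q_used=1 → run B
t=39: queue=[F,G,H,C,E] q_used=0 → run F
t=40: queue=[F,G,H,C,E] q_used=1 → run F
t=41: queue=[F,G,H,C,E] q_used=2 → run F
t=42: queue=[G,H,C,E,F] q_used=0 → run G
t=43: queue=[H,C,E,F] q_used=0 → run H
t=44: queue=[H,C,E,F] q_used=1 → run H
t=45: queue=[H,C,E,F] q_used=2 → run H
t=46: queue=[C,E,F,H] q_used=0 → run C
t=47: queue=[C,E,F,H] q_used=1 → run C
t=48: queue=[E,F,H] q_used=0 → run E
t=49: queue=[E,F,H] q_used=1 → run E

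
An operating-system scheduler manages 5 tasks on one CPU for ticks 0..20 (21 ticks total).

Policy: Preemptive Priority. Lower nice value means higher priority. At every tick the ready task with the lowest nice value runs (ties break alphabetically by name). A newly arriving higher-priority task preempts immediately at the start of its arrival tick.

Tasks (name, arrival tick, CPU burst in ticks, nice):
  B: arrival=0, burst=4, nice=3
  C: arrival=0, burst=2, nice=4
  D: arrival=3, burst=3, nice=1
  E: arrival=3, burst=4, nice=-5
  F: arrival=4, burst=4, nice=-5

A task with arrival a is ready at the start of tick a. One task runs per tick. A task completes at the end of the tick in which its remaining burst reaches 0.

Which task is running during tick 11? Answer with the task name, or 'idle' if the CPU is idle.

running at tick 11 = D

t=0: ready={B,C} → run B
t=1: ready={B,C} → run B
t=2: ready={B,C} → run B
t=3: ready={B,C,D,E} → run E
t=4: ready={B,C,D,E,F} → run E
t=5: ready={B,C,D,E,F} → run E
t=6: ready={B,C,D,E,F} → run E
t=7: ready={B,C,D,F} → run F
t=8: ready={B,C,D,F} → run F
t=9: ready={B,C,D,F} → run F
t=10: ready={B,C,D,F} → run F
t=11: ready={B,C,D} → run D
t=12: ready={B,C,D} → run D
t=13: ready={B,C,D} → run D
t=14: ready={B,C} → run B
t=15: ready={C} → run C
t=16: ready={C} → run C
t=17: (idle)
t=18: (idle)
t=19: (idle)
t=20: (idle)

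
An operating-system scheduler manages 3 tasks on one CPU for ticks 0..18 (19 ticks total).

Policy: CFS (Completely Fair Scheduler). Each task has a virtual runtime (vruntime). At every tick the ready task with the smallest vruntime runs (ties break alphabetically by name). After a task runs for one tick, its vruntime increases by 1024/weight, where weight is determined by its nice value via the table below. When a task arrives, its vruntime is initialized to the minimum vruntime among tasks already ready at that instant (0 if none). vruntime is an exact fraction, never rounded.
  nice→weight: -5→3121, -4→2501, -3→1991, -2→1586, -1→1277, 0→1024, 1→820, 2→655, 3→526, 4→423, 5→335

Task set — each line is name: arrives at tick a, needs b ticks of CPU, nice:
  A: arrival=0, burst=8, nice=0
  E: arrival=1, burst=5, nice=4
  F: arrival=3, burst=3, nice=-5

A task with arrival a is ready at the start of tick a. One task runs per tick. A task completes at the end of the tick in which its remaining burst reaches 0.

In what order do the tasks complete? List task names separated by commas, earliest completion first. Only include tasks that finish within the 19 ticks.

t=0: vr[A=0] → run A
t=1: vr[A=1 E=1] → run A
t=2: vr[A=2 E=1] → run E
t=3: vr[A=2 E=1447/423 F=2] → run A
t=4: vr[A=3 E=1447/423 F=2] → run F
t=5: vr[A=3 E=1447/423 F=7266/3121] → run F
t=6: vr[A=3 E=1447/423 F=8290/3121] → run F
t=7: vr[A=3 E=1447/423] → run A
t=8: vr[A=4 E=1447/423] → run E
t=9: vr[A=4 E=2471/423] → run A
t=10: vr[A=5 E=2471/423] → run A
t=11: vr[A=6 E=2471/423] → run E
t=12: vr[A=6 E=1165/141] → run A
t=13: vr[A=7 E=1165/141] → run A
t=14: vr[E=1165/141] → run E
t=15: vr[E=4519/423] → run E
t=16: (idle)
t=17: (idle)
t=18: (idle)

completion order = F, A, E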